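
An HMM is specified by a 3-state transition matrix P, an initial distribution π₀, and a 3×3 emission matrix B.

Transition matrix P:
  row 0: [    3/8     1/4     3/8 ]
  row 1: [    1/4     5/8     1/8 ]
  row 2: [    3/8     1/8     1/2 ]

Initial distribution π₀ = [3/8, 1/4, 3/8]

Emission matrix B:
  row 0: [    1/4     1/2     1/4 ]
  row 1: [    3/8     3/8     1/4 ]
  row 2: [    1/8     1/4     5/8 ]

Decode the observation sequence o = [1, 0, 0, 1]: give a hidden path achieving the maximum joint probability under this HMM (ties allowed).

path = [1, 1, 1, 1]

t=0: δ = [1.875e-01, 9.375e-02, 9.375e-02]  (obs o_0=1)
t=1: δ = [1.758e-02, 2.197e-02, 8.789e-03]  ψ = [0, 1, 0]  (obs o_1=0)
t=2: δ = [1.648e-03, 5.150e-03, 8.240e-04]  ψ = [0, 1, 0]  (obs o_2=0)
t=3: δ = [6.437e-04, 1.207e-03, 1.609e-04]  ψ = [1, 1, 1]  (obs o_3=1)
backtrack: best end state = 1; path = [1, 1, 1, 1]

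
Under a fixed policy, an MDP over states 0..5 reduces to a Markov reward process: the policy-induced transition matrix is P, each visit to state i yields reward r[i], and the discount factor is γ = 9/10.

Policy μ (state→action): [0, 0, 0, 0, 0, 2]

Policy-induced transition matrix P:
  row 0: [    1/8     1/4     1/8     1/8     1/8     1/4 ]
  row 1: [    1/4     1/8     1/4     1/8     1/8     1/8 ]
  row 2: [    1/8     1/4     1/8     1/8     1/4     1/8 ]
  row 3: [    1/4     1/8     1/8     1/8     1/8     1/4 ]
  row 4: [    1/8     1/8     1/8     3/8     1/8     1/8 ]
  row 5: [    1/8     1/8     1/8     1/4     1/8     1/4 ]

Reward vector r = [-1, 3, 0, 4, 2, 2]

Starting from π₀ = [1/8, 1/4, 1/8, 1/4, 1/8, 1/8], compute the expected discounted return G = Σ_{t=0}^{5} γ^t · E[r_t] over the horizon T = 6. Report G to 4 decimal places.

G = 8.4343

t=0: π = [0.1250, 0.2500, 0.1250, 0.2500, 0.1250, 0.1250], E[r] = 2.1250, γ^t·E[r] = 2.125000, running G = 2.125000
t=1: π = [0.1875, 0.1563, 0.1563, 0.1719, 0.1406, 0.1875], E[r] = 1.6250, γ^t·E[r] = 1.462500, running G = 3.587500
t=2: π = [0.1660, 0.1680, 0.1445, 0.1836, 0.1445, 0.1934], E[r] = 1.7480, γ^t·E[r] = 1.415918, running G = 5.003418
t=3: π = [0.1689, 0.1638, 0.1460, 0.1853, 0.1431, 0.1929], E[r] = 1.7356, γ^t·E[r] = 1.265249, running G = 6.268667
t=4: π = [0.1686, 0.1644, 0.1455, 0.1849, 0.1432, 0.1934], E[r] = 1.7372, γ^t·E[r] = 1.139806, running G = 7.408473
t=5: π = [0.1687, 0.1643, 0.1455, 0.1850, 0.1432, 0.1934], E[r] = 1.7372, γ^t·E[r] = 1.025787, running G = 8.434260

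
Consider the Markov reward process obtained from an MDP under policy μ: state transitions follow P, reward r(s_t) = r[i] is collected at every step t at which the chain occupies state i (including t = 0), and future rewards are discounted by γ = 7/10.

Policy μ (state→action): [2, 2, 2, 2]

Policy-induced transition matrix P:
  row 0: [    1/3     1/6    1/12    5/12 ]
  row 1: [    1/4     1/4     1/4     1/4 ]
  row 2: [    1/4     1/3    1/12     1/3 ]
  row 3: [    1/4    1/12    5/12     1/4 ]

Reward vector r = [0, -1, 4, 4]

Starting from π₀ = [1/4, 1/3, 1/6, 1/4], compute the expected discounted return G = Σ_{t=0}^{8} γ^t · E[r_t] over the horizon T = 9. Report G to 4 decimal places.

t=0: π = [0.2500, 0.3333, 0.1667, 0.2500], E[r] = 1.3333, γ^t·E[r] = 1.333333, running G = 1.333333
t=1: π = [0.2708, 0.2014, 0.2222, 0.3056], E[r] = 1.9097, γ^t·E[r] = 1.336806, running G = 2.670139
t=2: π = [0.2726, 0.1950, 0.2188, 0.3137], E[r] = 1.9346, γ^t·E[r] = 0.947957, running G = 3.618096
t=3: π = [0.2727, 0.1932, 0.2204, 0.3137], E[r] = 1.9429, γ^t·E[r] = 0.666432, running G = 4.284528
t=4: π = [0.2727, 0.1934, 0.2201, 0.3138], E[r] = 1.9423, γ^t·E[r] = 0.466341, running G = 4.750869
t=5: π = [0.2727, 0.1933, 0.2202, 0.3138], E[r] = 1.9425, γ^t·E[r] = 0.326482, running G = 5.077351
t=6: π = [0.2727, 0.1933, 0.2202, 0.3138], E[r] = 1.9425, γ^t·E[r] = 0.228532, running G = 5.305883
t=7: π = [0.2727, 0.1933, 0.2202, 0.3138], E[r] = 1.9425, γ^t·E[r] = 0.159973, running G = 5.465856
t=8: π = [0.2727, 0.1933, 0.2202, 0.3138], E[r] = 1.9425, γ^t·E[r] = 0.111981, running G = 5.577837

G = 5.5778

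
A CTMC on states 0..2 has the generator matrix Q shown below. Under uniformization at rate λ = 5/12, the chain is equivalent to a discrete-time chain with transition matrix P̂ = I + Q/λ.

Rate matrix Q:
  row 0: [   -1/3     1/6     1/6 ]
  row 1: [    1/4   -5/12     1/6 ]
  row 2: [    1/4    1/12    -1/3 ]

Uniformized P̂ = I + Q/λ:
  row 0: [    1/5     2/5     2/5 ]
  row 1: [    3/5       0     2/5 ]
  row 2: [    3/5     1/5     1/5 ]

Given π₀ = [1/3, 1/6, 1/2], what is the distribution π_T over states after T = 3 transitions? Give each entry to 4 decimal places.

π = [0.4347, 0.2333, 0.3320]

t=0: π = [0.3333, 0.1667, 0.5000]
t=1: π = [0.4667, 0.2333, 0.3000]
t=2: π = [0.4133, 0.2467, 0.3400]
t=3: π = [0.4347, 0.2333, 0.3320]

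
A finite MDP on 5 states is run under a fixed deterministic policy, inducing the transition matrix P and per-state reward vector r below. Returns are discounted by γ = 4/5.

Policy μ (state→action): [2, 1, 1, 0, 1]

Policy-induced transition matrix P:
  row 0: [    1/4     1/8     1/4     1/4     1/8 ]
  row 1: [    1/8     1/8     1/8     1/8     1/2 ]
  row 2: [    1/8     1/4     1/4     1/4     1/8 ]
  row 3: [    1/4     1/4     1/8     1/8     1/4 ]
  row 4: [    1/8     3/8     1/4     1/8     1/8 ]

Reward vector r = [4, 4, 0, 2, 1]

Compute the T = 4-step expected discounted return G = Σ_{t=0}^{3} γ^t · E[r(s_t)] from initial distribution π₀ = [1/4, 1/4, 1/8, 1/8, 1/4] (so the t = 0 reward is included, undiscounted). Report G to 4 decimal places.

G = 6.7048

t=0: π = [0.2500, 0.2500, 0.1250, 0.1250, 0.2500], E[r] = 2.5000, γ^t·E[r] = 2.500000, running G = 2.500000
t=1: π = [0.1719, 0.2188, 0.2031, 0.1719, 0.2344], E[r] = 2.1406, γ^t·E[r] = 1.712500, running G = 4.212500
t=2: π = [0.1680, 0.2305, 0.2012, 0.1719, 0.2285], E[r] = 2.1660, γ^t·E[r] = 1.386250, running G = 5.598750
t=3: π = [0.1675, 0.2288, 0.1997, 0.1711, 0.2329], E[r] = 2.1602, γ^t·E[r] = 1.106000, running G = 6.704750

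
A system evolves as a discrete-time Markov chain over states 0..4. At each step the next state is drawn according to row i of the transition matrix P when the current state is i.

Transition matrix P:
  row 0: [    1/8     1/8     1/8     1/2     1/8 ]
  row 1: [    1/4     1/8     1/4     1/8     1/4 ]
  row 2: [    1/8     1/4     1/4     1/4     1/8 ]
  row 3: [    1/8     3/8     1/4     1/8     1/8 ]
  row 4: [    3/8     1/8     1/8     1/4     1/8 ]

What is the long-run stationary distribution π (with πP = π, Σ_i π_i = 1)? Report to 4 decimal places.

Balance equations π_j = Σ_i π_i·P[i][j]:
  π_0 = 1/8·π_0 + 1/4·π_1 + 1/8·π_2 + 1/8·π_3 + 3/8·π_4
  π_1 = 1/8·π_0 + 1/8·π_1 + 1/4·π_2 + 3/8·π_3 + 1/8·π_4
  π_2 = 1/8·π_0 + 1/4·π_1 + 1/4·π_2 + 1/4·π_3 + 1/8·π_4
  π_3 = 1/2·π_0 + 1/8·π_1 + 1/4·π_2 + 1/8·π_3 + 1/4·π_4
  normalize: π_0 + π_1 + π_2 + π_3 + π_4 = 1
Solving the linear system gives exactly π = [102/539, 569/2695, 559/2695, 59/245, 408/2695].

π = [0.1892, 0.2111, 0.2074, 0.2408, 0.1514]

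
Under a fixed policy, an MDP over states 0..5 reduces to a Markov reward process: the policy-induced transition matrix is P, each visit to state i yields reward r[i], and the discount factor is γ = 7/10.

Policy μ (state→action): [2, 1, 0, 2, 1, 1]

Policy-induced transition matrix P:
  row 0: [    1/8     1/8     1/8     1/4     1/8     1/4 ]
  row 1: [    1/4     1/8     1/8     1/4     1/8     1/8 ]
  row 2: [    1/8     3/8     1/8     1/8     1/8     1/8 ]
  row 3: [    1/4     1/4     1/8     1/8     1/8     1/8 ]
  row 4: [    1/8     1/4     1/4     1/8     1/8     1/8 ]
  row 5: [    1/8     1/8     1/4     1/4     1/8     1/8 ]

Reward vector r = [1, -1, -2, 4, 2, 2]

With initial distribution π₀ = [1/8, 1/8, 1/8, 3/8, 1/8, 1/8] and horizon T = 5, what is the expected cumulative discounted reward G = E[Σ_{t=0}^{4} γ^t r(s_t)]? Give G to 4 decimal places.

G = 3.3993

t=0: π = [0.1250, 0.1250, 0.1250, 0.3750, 0.1250, 0.1250], E[r] = 1.7500, γ^t·E[r] = 1.750000, running G = 1.750000
t=1: π = [0.1875, 0.2188, 0.1563, 0.1719, 0.1250, 0.1406], E[r] = 0.8750, γ^t·E[r] = 0.612500, running G = 2.362500
t=2: π = [0.1738, 0.2012, 0.1582, 0.1934, 0.1250, 0.1484], E[r] = 0.9766, γ^t·E[r] = 0.478516, running G = 2.841016
t=3: π = [0.1743, 0.2043, 0.1592, 0.1904, 0.1250, 0.1467], E[r] = 0.9568, γ^t·E[r] = 0.328178, running G = 3.169194
t=4: π = [0.1743, 0.2042, 0.1590, 0.1907, 0.1250, 0.1468], E[r] = 0.9585, γ^t·E[r] = 0.230128, running G = 3.399321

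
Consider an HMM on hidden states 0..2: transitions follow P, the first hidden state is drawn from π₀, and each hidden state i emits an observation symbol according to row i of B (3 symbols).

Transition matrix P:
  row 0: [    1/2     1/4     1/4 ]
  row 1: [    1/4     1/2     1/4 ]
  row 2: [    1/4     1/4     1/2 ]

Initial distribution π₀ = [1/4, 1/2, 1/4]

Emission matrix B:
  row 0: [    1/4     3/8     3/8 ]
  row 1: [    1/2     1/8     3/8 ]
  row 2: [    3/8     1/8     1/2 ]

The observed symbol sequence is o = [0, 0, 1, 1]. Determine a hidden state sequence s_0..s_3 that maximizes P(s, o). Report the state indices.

t=0: δ = [6.250e-02, 2.500e-01, 9.375e-02]  (obs o_0=0)
t=1: δ = [1.562e-02, 6.250e-02, 2.344e-02]  ψ = [1, 1, 1]  (obs o_1=0)
t=2: δ = [5.859e-03, 3.906e-03, 1.953e-03]  ψ = [1, 1, 1]  (obs o_2=1)
t=3: δ = [1.099e-03, 2.441e-04, 1.831e-04]  ψ = [0, 1, 0]  (obs o_3=1)
backtrack: best end state = 0; path = [1, 1, 0, 0]

path = [1, 1, 0, 0]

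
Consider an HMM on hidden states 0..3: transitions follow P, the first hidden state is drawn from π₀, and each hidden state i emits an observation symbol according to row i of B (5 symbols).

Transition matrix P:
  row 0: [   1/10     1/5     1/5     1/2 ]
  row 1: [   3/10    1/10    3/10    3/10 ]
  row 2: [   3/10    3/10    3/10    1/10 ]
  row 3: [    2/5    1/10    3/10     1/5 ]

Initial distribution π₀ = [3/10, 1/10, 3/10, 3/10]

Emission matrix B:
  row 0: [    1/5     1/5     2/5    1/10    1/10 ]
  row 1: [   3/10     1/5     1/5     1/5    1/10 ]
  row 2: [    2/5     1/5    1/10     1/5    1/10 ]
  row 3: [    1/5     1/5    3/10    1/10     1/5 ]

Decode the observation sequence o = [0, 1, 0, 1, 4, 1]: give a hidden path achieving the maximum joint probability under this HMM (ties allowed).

path = [2, 0, 3, 0, 3, 0]

t=0: δ = [6.000e-02, 3.000e-02, 1.200e-01, 6.000e-02]  (obs o_0=0)
t=1: δ = [7.200e-03, 7.200e-03, 7.200e-03, 6.000e-03]  ψ = [2, 2, 2, 0]  (obs o_1=1)
t=2: δ = [4.800e-04, 6.480e-04, 8.640e-04, 7.200e-04]  ψ = [3, 2, 1, 0]  (obs o_2=0)
t=3: δ = [5.760e-05, 5.184e-05, 5.184e-05, 4.800e-05]  ψ = [3, 2, 2, 0]  (obs o_3=1)
t=4: δ = [1.920e-06, 1.555e-06, 1.555e-06, 5.760e-06]  ψ = [3, 2, 1, 0]  (obs o_4=4)
t=5: δ = [4.608e-07, 1.152e-07, 3.456e-07, 2.304e-07]  ψ = [3, 3, 3, 3]  (obs o_5=1)
backtrack: best end state = 0; path = [2, 0, 3, 0, 3, 0]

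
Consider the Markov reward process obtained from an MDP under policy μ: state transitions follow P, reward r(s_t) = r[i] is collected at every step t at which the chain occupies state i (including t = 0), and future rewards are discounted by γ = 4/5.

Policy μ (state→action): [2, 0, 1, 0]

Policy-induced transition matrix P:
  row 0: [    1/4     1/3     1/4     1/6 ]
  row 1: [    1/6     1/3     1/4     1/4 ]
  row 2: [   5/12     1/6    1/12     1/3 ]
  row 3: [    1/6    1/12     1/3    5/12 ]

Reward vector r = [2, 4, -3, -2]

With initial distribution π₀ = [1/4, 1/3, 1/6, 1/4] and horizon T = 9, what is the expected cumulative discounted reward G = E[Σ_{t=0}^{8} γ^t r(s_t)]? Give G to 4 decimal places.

t=0: π = [0.2500, 0.3333, 0.1667, 0.2500], E[r] = 0.8333, γ^t·E[r] = 0.833333, running G = 0.833333
t=1: π = [0.2292, 0.2431, 0.2431, 0.2847], E[r] = 0.1319, γ^t·E[r] = 0.105556, running G = 0.938889
t=2: π = [0.2465, 0.2216, 0.2332, 0.2986], E[r] = 0.0828, γ^t·E[r] = 0.052963, running G = 0.991852
t=3: π = [0.2455, 0.2198, 0.2360, 0.2987], E[r] = 0.0649, γ^t·E[r] = 0.033235, running G = 1.025086
t=4: π = [0.2461, 0.2193, 0.2356, 0.2990], E[r] = 0.0650, γ^t·E[r] = 0.026609, running G = 1.051695
t=5: π = [0.2461, 0.2193, 0.2357, 0.2989], E[r] = 0.0646, γ^t·E[r] = 0.021160, running G = 1.072856
t=6: π = [0.2461, 0.2193, 0.2356, 0.2990], E[r] = 0.0646, γ^t·E[r] = 0.016942, running G = 1.089798
t=7: π = [0.2461, 0.2193, 0.2356, 0.2990], E[r] = 0.0646, γ^t·E[r] = 0.013552, running G = 1.103349
t=8: π = [0.2461, 0.2193, 0.2356, 0.2990], E[r] = 0.0646, γ^t·E[r] = 0.010842, running G = 1.114191

G = 1.1142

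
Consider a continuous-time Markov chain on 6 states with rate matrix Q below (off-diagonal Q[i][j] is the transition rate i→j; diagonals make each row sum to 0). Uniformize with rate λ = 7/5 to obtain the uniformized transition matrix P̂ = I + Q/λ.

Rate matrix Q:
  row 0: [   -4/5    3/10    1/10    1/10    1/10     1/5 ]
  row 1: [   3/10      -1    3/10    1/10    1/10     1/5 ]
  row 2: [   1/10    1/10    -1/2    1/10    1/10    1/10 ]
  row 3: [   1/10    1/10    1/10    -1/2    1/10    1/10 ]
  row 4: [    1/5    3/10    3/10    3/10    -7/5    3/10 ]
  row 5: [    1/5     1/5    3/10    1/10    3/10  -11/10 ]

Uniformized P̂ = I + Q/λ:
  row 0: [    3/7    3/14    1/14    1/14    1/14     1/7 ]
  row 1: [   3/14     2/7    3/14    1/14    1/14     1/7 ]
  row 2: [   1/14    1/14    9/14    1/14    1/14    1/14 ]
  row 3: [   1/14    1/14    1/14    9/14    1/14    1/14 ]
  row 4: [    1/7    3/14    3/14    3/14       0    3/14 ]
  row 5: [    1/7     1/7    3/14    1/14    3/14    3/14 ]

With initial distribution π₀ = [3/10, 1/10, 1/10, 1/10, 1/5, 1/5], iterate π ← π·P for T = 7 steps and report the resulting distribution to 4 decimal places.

t=0: π = [0.3000, 0.1000, 0.1000, 0.1000, 0.2000, 0.2000]
t=1: π = [0.2214, 0.1786, 0.2000, 0.1571, 0.0857, 0.1571]
t=2: π = [0.1934, 0.1648, 0.2459, 0.1735, 0.0878, 0.1347]
t=3: π = [0.1799, 0.1565, 0.2673, 0.1831, 0.0844, 0.1288]
t=4: π = [0.1733, 0.1519, 0.2770, 0.1881, 0.0838, 0.1259]
t=5: π = [0.1700, 0.1497, 0.2814, 0.1909, 0.0834, 0.1246]
t=6: π = [0.1684, 0.1486, 0.2833, 0.1924, 0.0833, 0.1240]
t=7: π = [0.1676, 0.1481, 0.2842, 0.1933, 0.0832, 0.1237]

π = [0.1676, 0.1481, 0.2842, 0.1933, 0.0832, 0.1237]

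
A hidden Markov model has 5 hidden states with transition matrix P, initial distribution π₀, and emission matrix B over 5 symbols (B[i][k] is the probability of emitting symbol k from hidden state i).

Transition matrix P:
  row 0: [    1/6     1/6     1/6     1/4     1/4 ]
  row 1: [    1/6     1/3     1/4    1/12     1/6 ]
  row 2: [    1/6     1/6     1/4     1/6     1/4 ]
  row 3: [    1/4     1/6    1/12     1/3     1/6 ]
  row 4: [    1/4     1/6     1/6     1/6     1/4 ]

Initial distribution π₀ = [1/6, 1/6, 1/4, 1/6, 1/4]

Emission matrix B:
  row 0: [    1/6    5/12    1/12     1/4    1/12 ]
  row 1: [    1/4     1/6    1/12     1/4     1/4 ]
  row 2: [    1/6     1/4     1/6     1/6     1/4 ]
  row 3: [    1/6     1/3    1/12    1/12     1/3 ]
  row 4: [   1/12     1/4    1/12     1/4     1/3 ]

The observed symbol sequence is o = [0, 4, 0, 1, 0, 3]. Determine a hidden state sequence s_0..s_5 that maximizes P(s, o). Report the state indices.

path = [1, 1, 1, 1, 1, 1]

t=0: δ = [2.778e-02, 4.167e-02, 4.167e-02, 2.778e-02, 2.083e-02]  (obs o_0=0)
t=1: δ = [5.787e-04, 3.472e-03, 2.604e-03, 3.086e-03, 3.472e-03]  ψ = [1, 1, 1, 3, 2]  (obs o_1=4)
t=2: δ = [1.447e-04, 2.894e-04, 1.447e-04, 1.715e-04, 7.234e-05]  ψ = [4, 1, 1, 3, 4]  (obs o_2=0)
t=3: δ = [2.009e-05, 1.608e-05, 1.808e-05, 1.905e-05, 1.206e-05]  ψ = [1, 1, 1, 3, 1]  (obs o_3=1)
t=4: δ = [7.938e-07, 1.340e-06, 7.535e-07, 1.058e-06, 4.186e-07]  ψ = [3, 1, 2, 3, 0]  (obs o_4=0)
t=5: δ = [6.615e-08, 1.116e-07, 5.582e-08, 2.940e-08, 5.582e-08]  ψ = [3, 1, 1, 3, 1]  (obs o_5=3)
backtrack: best end state = 1; path = [1, 1, 1, 1, 1, 1]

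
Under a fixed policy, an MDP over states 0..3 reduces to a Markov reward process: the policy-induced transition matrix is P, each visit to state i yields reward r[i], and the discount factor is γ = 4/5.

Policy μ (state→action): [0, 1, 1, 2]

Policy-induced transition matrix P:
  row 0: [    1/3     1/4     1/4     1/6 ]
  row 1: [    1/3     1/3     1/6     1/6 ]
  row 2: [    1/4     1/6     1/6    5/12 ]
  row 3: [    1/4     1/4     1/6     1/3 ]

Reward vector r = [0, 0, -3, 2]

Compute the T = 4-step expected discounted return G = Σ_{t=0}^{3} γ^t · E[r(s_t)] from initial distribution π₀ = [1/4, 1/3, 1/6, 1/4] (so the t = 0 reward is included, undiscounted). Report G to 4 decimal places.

t=0: π = [0.2500, 0.3333, 0.1667, 0.2500], E[r] = 0.0000, γ^t·E[r] = 0.000000, running G = 0.000000
t=1: π = [0.2986, 0.2639, 0.1875, 0.2500], E[r] = -0.0625, γ^t·E[r] = -0.050000, running G = -0.050000
t=2: π = [0.2969, 0.2564, 0.1916, 0.2552], E[r] = -0.0642, γ^t·E[r] = -0.041111, running G = -0.091111
t=3: π = [0.2961, 0.2554, 0.1914, 0.2571], E[r] = -0.0600, γ^t·E[r] = -0.030741, running G = -0.121852

G = -0.1219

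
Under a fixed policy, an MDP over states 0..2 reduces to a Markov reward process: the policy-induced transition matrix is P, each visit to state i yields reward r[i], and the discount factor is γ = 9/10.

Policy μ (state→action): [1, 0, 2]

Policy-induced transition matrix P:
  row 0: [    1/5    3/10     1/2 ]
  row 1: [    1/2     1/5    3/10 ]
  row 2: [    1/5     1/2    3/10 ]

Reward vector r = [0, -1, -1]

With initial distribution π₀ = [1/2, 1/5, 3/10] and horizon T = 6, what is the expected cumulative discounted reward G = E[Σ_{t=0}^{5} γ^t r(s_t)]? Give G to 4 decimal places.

t=0: π = [0.5000, 0.2000, 0.3000], E[r] = -0.5000, γ^t·E[r] = -0.500000, running G = -0.500000
t=1: π = [0.2600, 0.3400, 0.4000], E[r] = -0.7400, γ^t·E[r] = -0.666000, running G = -1.166000
t=2: π = [0.3020, 0.3460, 0.3520], E[r] = -0.6980, γ^t·E[r] = -0.565380, running G = -1.731380
t=3: π = [0.3038, 0.3358, 0.3604], E[r] = -0.6962, γ^t·E[r] = -0.507530, running G = -2.238910
t=4: π = [0.3007, 0.3385, 0.3608], E[r] = -0.6993, γ^t·E[r] = -0.458784, running G = -2.697694
t=5: π = [0.3016, 0.3383, 0.3601], E[r] = -0.6985, γ^t·E[r] = -0.412428, running G = -3.110122

G = -3.1101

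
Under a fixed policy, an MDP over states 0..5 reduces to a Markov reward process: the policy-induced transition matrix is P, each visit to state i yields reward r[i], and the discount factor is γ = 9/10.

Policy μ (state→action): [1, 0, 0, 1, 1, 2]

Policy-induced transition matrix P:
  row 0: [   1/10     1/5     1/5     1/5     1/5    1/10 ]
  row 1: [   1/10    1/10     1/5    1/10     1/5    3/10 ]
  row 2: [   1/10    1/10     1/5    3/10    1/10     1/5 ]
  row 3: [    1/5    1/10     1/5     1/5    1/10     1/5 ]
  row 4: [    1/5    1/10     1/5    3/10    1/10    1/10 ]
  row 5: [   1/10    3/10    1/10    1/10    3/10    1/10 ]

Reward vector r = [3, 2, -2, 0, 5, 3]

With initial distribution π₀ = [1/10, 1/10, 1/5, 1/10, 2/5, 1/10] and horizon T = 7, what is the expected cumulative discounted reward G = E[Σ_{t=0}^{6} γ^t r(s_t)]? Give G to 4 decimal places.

G = 9.1947

t=0: π = [0.1000, 0.1000, 0.2000, 0.1000, 0.4000, 0.1000], E[r] = 2.4000, γ^t·E[r] = 2.400000, running G = 2.400000
t=1: π = [0.1500, 0.1300, 0.1900, 0.2400, 0.1400, 0.1500], E[r] = 1.4800, γ^t·E[r] = 1.332000, running G = 3.732000
t=2: π = [0.1380, 0.1450, 0.1850, 0.2050, 0.1580, 0.1690], E[r] = 1.6310, γ^t·E[r] = 1.321110, running G = 5.053110
t=3: π = [0.1363, 0.1476, 0.1831, 0.2029, 0.1621, 0.1680], E[r] = 1.6524, γ^t·E[r] = 1.204600, running G = 6.257710
t=4: π = [0.1365, 0.1472, 0.1832, 0.2030, 0.1620, 0.1681], E[r] = 1.6519, γ^t·E[r] = 1.083792, running G = 7.341502
t=5: π = [0.1365, 0.1473, 0.1832, 0.2030, 0.1620, 0.1681], E[r] = 1.6518, γ^t·E[r] = 0.975388, running G = 8.316889
t=6: π = [0.1365, 0.1473, 0.1832, 0.2030, 0.1620, 0.1681], E[r] = 1.6518, γ^t·E[r] = 0.877831, running G = 9.194720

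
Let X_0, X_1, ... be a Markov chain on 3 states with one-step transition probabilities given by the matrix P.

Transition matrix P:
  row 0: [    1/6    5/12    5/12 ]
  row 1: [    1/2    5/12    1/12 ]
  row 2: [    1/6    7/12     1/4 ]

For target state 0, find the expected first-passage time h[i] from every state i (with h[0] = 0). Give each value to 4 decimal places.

h = [0.0000, 2.1429, 3.0000]

First-step conditioning: h[0] = 0; for i ≠ 0, h[i] = 1 + Σ_k P[i][k]·h[k].
  h[1] = 1 + 5/12·h[1] + 1/12·h[2]
  h[2] = 1 + 7/12·h[1] + 1/4·h[2]
Solving the 2×2 linear system over states ≠ 0 gives exactly h = [0, 15/7, 3] (h[0] = 0 is the target).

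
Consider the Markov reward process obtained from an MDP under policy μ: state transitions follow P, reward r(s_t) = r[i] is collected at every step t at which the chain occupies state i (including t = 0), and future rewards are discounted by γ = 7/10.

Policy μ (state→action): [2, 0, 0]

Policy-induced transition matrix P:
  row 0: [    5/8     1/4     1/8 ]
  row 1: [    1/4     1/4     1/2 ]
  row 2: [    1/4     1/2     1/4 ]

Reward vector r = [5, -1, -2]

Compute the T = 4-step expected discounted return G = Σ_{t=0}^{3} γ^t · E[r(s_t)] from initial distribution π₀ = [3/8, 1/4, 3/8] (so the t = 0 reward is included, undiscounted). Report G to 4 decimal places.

G = 2.5463

t=0: π = [0.3750, 0.2500, 0.3750], E[r] = 0.8750, γ^t·E[r] = 0.875000, running G = 0.875000
t=1: π = [0.3906, 0.3438, 0.2656], E[r] = 1.0781, γ^t·E[r] = 0.754688, running G = 1.629688
t=2: π = [0.3965, 0.3164, 0.2871], E[r] = 1.0918, γ^t·E[r] = 0.534980, running G = 2.164668
t=3: π = [0.3987, 0.3218, 0.2795], E[r] = 1.1125, γ^t·E[r] = 0.381604, running G = 2.546272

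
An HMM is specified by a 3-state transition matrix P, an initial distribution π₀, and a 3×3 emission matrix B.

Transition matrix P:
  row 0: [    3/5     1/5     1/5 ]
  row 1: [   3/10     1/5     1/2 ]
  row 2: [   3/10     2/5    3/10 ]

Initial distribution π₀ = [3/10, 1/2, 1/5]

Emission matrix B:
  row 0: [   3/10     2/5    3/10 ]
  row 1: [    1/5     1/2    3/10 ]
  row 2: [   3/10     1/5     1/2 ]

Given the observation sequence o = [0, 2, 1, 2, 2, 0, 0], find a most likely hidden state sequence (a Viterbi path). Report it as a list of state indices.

t=0: δ = [9.000e-02, 1.000e-01, 6.000e-02]  (obs o_0=0)
t=1: δ = [1.620e-02, 7.200e-03, 2.500e-02]  ψ = [0, 2, 1]  (obs o_1=2)
t=2: δ = [3.888e-03, 5.000e-03, 1.500e-03]  ψ = [0, 2, 2]  (obs o_2=1)
t=3: δ = [6.998e-04, 3.000e-04, 1.250e-03]  ψ = [0, 1, 1]  (obs o_3=2)
t=4: δ = [1.260e-04, 1.500e-04, 1.875e-04]  ψ = [0, 2, 2]  (obs o_4=2)
t=5: δ = [2.267e-05, 1.500e-05, 2.250e-05]  ψ = [0, 2, 1]  (obs o_5=0)
t=6: δ = [4.081e-06, 1.800e-06, 2.250e-06]  ψ = [0, 2, 1]  (obs o_6=0)
backtrack: best end state = 0; path = [0, 0, 0, 0, 0, 0, 0]

path = [0, 0, 0, 0, 0, 0, 0]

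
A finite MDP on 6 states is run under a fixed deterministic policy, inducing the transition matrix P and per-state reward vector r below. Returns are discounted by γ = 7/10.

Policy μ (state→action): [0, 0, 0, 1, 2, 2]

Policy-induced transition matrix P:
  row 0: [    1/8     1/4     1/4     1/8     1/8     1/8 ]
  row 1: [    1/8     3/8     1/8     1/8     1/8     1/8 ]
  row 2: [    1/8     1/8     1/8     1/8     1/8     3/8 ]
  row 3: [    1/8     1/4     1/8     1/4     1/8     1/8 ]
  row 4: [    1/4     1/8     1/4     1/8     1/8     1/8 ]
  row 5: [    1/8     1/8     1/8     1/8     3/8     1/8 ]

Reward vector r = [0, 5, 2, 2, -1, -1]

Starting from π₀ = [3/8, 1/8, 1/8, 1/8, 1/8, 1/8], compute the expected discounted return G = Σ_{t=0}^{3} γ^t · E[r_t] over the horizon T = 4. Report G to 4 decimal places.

t=0: π = [0.3750, 0.1250, 0.1250, 0.1250, 0.1250, 0.1250], E[r] = 0.8750, γ^t·E[r] = 0.875000, running G = 0.875000
t=1: π = [0.1406, 0.2188, 0.1875, 0.1406, 0.1563, 0.1563], E[r] = 1.4375, γ^t·E[r] = 1.006250, running G = 1.881250
t=2: π = [0.1445, 0.2148, 0.1621, 0.1426, 0.1641, 0.1719], E[r] = 1.3477, γ^t·E[r] = 0.660352, running G = 2.541602
t=3: π = [0.1455, 0.2146, 0.1636, 0.1428, 0.1680, 0.1655], E[r] = 1.3523, γ^t·E[r] = 0.463837, running G = 3.005439

G = 3.0054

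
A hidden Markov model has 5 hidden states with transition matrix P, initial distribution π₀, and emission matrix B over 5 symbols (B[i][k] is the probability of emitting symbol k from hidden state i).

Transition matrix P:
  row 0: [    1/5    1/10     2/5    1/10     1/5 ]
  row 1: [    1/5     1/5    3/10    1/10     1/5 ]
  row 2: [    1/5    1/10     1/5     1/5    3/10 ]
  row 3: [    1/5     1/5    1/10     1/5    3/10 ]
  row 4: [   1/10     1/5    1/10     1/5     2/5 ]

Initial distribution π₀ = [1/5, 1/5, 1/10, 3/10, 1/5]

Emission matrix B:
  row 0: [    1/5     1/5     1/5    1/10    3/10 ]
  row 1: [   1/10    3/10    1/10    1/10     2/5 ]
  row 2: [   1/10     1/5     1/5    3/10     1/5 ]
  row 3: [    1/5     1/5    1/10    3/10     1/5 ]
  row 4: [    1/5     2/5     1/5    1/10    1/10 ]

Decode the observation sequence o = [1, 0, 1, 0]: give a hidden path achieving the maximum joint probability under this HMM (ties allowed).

t=0: δ = [4.000e-02, 6.000e-02, 2.000e-02, 6.000e-02, 8.000e-02]  (obs o_0=1)
t=1: δ = [2.400e-03, 1.600e-03, 1.800e-03, 3.200e-03, 6.400e-03]  ψ = [1, 4, 1, 4, 4]  (obs o_1=0)
t=2: δ = [1.280e-04, 3.840e-04, 1.920e-04, 2.560e-04, 1.024e-03]  ψ = [3, 4, 0, 4, 4]  (obs o_2=1)
t=3: δ = [2.048e-05, 2.048e-05, 1.152e-05, 4.096e-05, 8.192e-05]  ψ = [4, 4, 1, 4, 4]  (obs o_3=0)
backtrack: best end state = 4; path = [4, 4, 4, 4]

path = [4, 4, 4, 4]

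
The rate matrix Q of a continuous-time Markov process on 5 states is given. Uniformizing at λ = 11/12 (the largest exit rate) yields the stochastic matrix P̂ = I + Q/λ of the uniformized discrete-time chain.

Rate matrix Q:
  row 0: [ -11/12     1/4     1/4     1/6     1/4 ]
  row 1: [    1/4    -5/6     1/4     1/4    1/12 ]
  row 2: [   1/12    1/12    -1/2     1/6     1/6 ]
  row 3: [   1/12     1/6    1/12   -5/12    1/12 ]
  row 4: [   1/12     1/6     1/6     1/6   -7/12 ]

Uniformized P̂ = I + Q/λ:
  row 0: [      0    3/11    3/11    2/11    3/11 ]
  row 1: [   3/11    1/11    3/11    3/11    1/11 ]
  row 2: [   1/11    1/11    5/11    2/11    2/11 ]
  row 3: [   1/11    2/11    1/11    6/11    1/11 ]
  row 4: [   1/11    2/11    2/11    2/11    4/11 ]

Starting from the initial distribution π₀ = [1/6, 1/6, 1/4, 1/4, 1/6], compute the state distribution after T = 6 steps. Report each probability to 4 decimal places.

t=0: π = [0.1667, 0.1667, 0.2500, 0.2500, 0.1667]
t=1: π = [0.1061, 0.1591, 0.2576, 0.2879, 0.1894]
t=2: π = [0.1102, 0.1536, 0.2500, 0.3010, 0.1853]
t=3: π = [0.1088, 0.1551, 0.2466, 0.3052, 0.1842]
t=4: π = [0.1092, 0.1552, 0.2453, 0.3069, 0.1833]
t=5: π = [0.1092, 0.1553, 0.2449, 0.3075, 0.1831]
t=6: π = [0.1092, 0.1554, 0.2447, 0.3078, 0.1830]

π = [0.1092, 0.1554, 0.2447, 0.3078, 0.1830]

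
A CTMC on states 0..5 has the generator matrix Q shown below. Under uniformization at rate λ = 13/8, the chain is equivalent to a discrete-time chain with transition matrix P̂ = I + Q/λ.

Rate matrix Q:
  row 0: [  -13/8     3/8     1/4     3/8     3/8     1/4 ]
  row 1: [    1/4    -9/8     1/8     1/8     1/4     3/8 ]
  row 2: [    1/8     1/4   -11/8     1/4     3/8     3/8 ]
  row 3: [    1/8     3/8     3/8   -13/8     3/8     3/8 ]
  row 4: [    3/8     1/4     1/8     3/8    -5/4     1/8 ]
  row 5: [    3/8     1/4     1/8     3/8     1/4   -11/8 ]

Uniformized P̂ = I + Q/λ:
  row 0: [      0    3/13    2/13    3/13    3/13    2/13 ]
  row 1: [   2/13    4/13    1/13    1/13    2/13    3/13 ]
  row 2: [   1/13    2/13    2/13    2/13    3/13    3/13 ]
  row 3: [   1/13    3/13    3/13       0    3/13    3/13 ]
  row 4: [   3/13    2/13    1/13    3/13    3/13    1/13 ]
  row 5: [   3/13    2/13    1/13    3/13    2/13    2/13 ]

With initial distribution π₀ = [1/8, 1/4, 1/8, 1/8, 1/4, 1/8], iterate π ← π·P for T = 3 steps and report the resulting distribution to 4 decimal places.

π = [0.1402, 0.2086, 0.1206, 0.1538, 0.2012, 0.1756]

t=0: π = [0.1250, 0.2500, 0.1250, 0.1250, 0.2500, 0.1250]
t=1: π = [0.1442, 0.2115, 0.1154, 0.1538, 0.2019, 0.1731]
t=2: π = [0.1398, 0.2093, 0.1206, 0.1538, 0.2012, 0.1753]
t=3: π = [0.1402, 0.2086, 0.1206, 0.1538, 0.2012, 0.1756]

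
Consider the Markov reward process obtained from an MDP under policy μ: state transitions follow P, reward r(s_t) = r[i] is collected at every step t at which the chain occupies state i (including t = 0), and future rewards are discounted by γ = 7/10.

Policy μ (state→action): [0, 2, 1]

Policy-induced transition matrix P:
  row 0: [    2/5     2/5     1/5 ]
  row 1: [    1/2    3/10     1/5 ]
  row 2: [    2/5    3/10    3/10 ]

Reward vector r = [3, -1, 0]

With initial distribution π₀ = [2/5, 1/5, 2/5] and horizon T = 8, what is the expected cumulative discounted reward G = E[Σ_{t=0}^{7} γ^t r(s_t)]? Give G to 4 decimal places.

t=0: π = [0.4000, 0.2000, 0.4000], E[r] = 1.0000, γ^t·E[r] = 1.000000, running G = 1.000000
t=1: π = [0.4200, 0.3400, 0.2400], E[r] = 0.9200, γ^t·E[r] = 0.644000, running G = 1.644000
t=2: π = [0.4340, 0.3420, 0.2240], E[r] = 0.9600, γ^t·E[r] = 0.470400, running G = 2.114400
t=3: π = [0.4342, 0.3434, 0.2224], E[r] = 0.9592, γ^t·E[r] = 0.329006, running G = 2.443406
t=4: π = [0.4343, 0.3434, 0.2222], E[r] = 0.9596, γ^t·E[r] = 0.230400, running G = 2.673806
t=5: π = [0.4343, 0.3434, 0.2222], E[r] = 0.9596, γ^t·E[r] = 0.161279, running G = 2.835084
t=6: π = [0.4343, 0.3434, 0.2222], E[r] = 0.9596, γ^t·E[r] = 0.112896, running G = 2.947980
t=7: π = [0.4343, 0.3434, 0.2222], E[r] = 0.9596, γ^t·E[r] = 0.079027, running G = 3.027007

G = 3.0270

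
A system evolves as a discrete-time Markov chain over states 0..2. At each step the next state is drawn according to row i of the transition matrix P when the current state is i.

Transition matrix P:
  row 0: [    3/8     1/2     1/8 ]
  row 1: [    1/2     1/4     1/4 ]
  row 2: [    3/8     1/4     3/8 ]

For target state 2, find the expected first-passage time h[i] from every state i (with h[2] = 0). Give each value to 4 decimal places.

First-step conditioning: h[2] = 0; for i ≠ 2, h[i] = 1 + Σ_k P[i][k]·h[k].
  h[0] = 1 + 3/8·h[0] + 1/2·h[1]
  h[1] = 1 + 1/2·h[0] + 1/4·h[1]
Solving the 2×2 linear system over states ≠ 2 gives exactly h = [40/7, 36/7, 0] (h[2] = 0 is the target).

h = [5.7143, 5.1429, 0.0000]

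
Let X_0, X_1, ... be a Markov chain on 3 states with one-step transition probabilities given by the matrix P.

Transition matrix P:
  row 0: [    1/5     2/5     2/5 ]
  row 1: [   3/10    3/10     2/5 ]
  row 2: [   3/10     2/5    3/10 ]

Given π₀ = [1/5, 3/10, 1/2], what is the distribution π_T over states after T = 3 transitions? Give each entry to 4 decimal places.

π = [0.2728, 0.3637, 0.3635]

t=0: π = [0.2000, 0.3000, 0.5000]
t=1: π = [0.2800, 0.3700, 0.3500]
t=2: π = [0.2720, 0.3630, 0.3650]
t=3: π = [0.2728, 0.3637, 0.3635]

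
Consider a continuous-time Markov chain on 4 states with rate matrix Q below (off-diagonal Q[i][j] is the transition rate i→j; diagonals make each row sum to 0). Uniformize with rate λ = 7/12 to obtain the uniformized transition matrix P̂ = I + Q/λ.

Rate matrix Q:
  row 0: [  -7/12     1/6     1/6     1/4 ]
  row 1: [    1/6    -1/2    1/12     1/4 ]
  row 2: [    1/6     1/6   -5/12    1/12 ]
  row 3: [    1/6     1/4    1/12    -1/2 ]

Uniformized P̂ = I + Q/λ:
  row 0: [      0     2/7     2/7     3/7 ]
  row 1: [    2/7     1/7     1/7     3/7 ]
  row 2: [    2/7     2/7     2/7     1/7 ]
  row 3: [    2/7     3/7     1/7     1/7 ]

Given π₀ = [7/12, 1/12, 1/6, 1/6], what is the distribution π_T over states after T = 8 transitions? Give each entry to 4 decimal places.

π = [0.2222, 0.2860, 0.2037, 0.2880]

t=0: π = [0.5833, 0.0833, 0.1667, 0.1667]
t=1: π = [0.1190, 0.2976, 0.2500, 0.3333]
t=2: π = [0.2517, 0.2908, 0.1956, 0.2619]
t=3: π = [0.2138, 0.2816, 0.2068, 0.2979]
t=4: π = [0.2246, 0.2880, 0.2029, 0.2844]
t=5: π = [0.2215, 0.2852, 0.2039, 0.2893]
t=6: π = [0.2224, 0.2863, 0.2036, 0.2876]
t=7: π = [0.2222, 0.2859, 0.2037, 0.2882]
t=8: π = [0.2222, 0.2860, 0.2037, 0.2880]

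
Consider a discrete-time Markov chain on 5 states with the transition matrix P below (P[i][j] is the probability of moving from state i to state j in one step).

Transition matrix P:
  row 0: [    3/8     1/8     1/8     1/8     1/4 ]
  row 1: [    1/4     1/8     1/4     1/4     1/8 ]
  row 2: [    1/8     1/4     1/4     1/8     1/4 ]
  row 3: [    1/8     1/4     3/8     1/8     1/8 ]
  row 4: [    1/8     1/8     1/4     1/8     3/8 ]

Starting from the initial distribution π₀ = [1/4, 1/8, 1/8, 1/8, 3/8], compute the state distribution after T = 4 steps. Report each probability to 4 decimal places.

t=0: π = [0.2500, 0.1250, 0.1250, 0.1250, 0.3750]
t=1: π = [0.2031, 0.1563, 0.2344, 0.1406, 0.2656]
t=2: π = [0.1953, 0.1719, 0.2422, 0.1445, 0.2461]
t=3: π = [0.1953, 0.1733, 0.2437, 0.1465, 0.2412]
t=4: π = [0.1955, 0.1738, 0.2439, 0.1467, 0.2402]

π = [0.1955, 0.1738, 0.2439, 0.1467, 0.2402]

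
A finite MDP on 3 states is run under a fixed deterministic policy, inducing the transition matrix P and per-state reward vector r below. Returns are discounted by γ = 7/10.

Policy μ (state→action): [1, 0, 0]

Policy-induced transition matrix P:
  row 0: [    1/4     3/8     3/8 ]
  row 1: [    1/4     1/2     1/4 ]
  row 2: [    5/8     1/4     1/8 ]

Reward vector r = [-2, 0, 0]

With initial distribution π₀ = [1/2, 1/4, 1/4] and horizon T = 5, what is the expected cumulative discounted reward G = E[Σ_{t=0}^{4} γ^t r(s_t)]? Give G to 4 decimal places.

t=0: π = [0.5000, 0.2500, 0.2500], E[r] = -1.0000, γ^t·E[r] = -1.000000, running G = -1.000000
t=1: π = [0.3438, 0.3750, 0.2813], E[r] = -0.6875, γ^t·E[r] = -0.481250, running G = -1.481250
t=2: π = [0.3555, 0.3867, 0.2578], E[r] = -0.7109, γ^t·E[r] = -0.348359, running G = -1.829609
t=3: π = [0.3467, 0.3911, 0.2622], E[r] = -0.6934, γ^t·E[r] = -0.237822, running G = -2.067432
t=4: π = [0.3483, 0.3911, 0.2606], E[r] = -0.6967, γ^t·E[r] = -0.167267, running G = -2.234699

G = -2.2347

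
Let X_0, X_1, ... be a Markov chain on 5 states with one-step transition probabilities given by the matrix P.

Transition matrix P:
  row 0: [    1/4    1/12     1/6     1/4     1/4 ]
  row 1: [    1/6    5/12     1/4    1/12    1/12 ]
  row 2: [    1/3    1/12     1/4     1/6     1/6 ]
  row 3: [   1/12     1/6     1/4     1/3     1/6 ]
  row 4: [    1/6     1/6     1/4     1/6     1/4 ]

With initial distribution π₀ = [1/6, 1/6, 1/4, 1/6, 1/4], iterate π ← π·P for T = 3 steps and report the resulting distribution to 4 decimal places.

π = [0.2059, 0.1733, 0.2327, 0.2032, 0.1849]

t=0: π = [0.1667, 0.1667, 0.2500, 0.1667, 0.2500]
t=1: π = [0.2083, 0.1736, 0.2361, 0.1944, 0.1875]
t=2: π = [0.2072, 0.1730, 0.2326, 0.2020, 0.1852]
t=3: π = [0.2059, 0.1733, 0.2327, 0.2032, 0.1849]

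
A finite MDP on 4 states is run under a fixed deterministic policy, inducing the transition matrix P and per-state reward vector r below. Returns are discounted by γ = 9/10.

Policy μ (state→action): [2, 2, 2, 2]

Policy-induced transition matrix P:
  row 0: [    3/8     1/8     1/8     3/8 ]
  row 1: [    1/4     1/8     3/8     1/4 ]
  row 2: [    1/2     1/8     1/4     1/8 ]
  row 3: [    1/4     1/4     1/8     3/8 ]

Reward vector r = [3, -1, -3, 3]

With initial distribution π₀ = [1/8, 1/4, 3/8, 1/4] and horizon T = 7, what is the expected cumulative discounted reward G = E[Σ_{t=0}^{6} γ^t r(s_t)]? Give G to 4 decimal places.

G = 4.6487

t=0: π = [0.1250, 0.2500, 0.3750, 0.2500], E[r] = -0.2500, γ^t·E[r] = -0.250000, running G = -0.250000
t=1: π = [0.3594, 0.1563, 0.2344, 0.2500], E[r] = 0.9688, γ^t·E[r] = 0.871875, running G = 0.621875
t=2: π = [0.3535, 0.1563, 0.1934, 0.2969], E[r] = 1.2148, γ^t·E[r] = 0.984023, running G = 1.605898
t=3: π = [0.3425, 0.1621, 0.1882, 0.3071], E[r] = 1.2222, γ^t·E[r] = 0.890960, running G = 2.496859
t=4: π = [0.3399, 0.1634, 0.1891, 0.3077], E[r] = 1.2121, γ^t·E[r] = 0.795257, running G = 3.292116
t=5: π = [0.3397, 0.1635, 0.1895, 0.3073], E[r] = 1.2093, γ^t·E[r] = 0.714069, running G = 4.006185
t=6: π = [0.3398, 0.1634, 0.1895, 0.3072], E[r] = 1.2090, γ^t·E[r] = 0.642536, running G = 4.648721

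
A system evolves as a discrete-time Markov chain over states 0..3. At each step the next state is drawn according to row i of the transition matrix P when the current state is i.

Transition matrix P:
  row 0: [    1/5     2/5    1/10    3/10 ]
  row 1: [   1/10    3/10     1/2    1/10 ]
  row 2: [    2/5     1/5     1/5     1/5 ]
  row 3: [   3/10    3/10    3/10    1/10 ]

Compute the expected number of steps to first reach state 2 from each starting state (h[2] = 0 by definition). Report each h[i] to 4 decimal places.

h = [3.6111, 2.3889, 0.0000, 3.1111]

First-step conditioning: h[2] = 0; for i ≠ 2, h[i] = 1 + Σ_k P[i][k]·h[k].
  h[0] = 1 + 1/5·h[0] + 2/5·h[1] + 3/10·h[3]
  h[1] = 1 + 1/10·h[0] + 3/10·h[1] + 1/10·h[3]
  h[3] = 1 + 3/10·h[0] + 3/10·h[1] + 1/10·h[3]
Solving the 3×3 linear system over states ≠ 2 gives exactly h = [65/18, 43/18, 0, 28/9] (h[2] = 0 is the target).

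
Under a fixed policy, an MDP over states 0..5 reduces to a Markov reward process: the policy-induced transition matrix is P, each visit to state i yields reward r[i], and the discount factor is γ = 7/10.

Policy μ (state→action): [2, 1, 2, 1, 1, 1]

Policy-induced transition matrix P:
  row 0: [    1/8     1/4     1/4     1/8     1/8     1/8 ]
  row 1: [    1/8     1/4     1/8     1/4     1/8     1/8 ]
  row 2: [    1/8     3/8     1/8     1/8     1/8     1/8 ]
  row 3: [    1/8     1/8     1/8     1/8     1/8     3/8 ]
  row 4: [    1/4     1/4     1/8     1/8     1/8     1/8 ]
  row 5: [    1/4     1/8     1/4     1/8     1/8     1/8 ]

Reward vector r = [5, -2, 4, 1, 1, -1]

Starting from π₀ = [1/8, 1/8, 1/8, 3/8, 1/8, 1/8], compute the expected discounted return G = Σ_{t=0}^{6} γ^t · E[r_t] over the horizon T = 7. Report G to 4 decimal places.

t=0: π = [0.1250, 0.1250, 0.1250, 0.3750, 0.1250, 0.1250], E[r] = 1.2500, γ^t·E[r] = 1.250000, running G = 1.250000
t=1: π = [0.1563, 0.2031, 0.1563, 0.1406, 0.1250, 0.2188], E[r] = 1.0469, γ^t·E[r] = 0.732813, running G = 1.982813
t=2: π = [0.1680, 0.2246, 0.1719, 0.1504, 0.1250, 0.1602], E[r] = 1.1934, γ^t·E[r] = 0.584746, running G = 2.567559
t=3: π = [0.1606, 0.2327, 0.1660, 0.1531, 0.1250, 0.1626], E[r] = 1.1174, γ^t·E[r] = 0.383279, running G = 2.950838
t=4: π = [0.1609, 0.2313, 0.1654, 0.1541, 0.1250, 0.1633], E[r] = 1.1196, γ^t·E[r] = 0.268816, running G = 3.219653
t=5: π = [0.1610, 0.2310, 0.1655, 0.1539, 0.1250, 0.1635], E[r] = 1.1207, γ^t·E[r] = 0.188348, running G = 3.408002
t=6: π = [0.1611, 0.2310, 0.1656, 0.1539, 0.1250, 0.1635], E[r] = 1.1210, γ^t·E[r] = 0.131882, running G = 3.539884

G = 3.5399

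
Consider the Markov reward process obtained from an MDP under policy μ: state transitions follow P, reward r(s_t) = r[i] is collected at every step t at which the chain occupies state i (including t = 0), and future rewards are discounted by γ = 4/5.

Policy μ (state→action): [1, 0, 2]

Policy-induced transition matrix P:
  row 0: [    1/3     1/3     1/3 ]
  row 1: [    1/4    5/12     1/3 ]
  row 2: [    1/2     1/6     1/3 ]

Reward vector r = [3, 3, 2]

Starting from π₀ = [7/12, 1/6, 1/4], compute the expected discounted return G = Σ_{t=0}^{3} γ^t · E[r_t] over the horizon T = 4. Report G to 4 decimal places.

t=0: π = [0.5833, 0.1667, 0.2500], E[r] = 2.7500, γ^t·E[r] = 2.750000, running G = 2.750000
t=1: π = [0.3611, 0.3056, 0.3333], E[r] = 2.6667, γ^t·E[r] = 2.133333, running G = 4.883333
t=2: π = [0.3634, 0.3032, 0.3333], E[r] = 2.6667, γ^t·E[r] = 1.706667, running G = 6.590000
t=3: π = [0.3636, 0.3030, 0.3333], E[r] = 2.6667, γ^t·E[r] = 1.365333, running G = 7.955333

G = 7.9553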